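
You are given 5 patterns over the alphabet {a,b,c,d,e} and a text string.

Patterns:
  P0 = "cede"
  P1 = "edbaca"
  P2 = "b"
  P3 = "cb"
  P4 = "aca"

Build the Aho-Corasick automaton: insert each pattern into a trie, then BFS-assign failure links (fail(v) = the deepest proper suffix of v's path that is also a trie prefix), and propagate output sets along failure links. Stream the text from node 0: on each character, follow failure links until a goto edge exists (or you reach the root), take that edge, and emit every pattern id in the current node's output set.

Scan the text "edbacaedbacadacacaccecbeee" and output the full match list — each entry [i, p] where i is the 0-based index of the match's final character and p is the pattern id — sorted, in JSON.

Build automaton:
Trie (insert patterns):
  0='ε' goto a→13 b→11 c→1 e→5
  1='c' goto b→12 e→2
  2='ce' goto d→3
  3='ced' goto e→4
  4='cede' goto ·  ←P0
  5='e' goto d→6
  6='ed' goto b→7
  7='edb' goto a→8
  8='edba' goto c→9
  9='edbac' goto a→10
  10='edbaca' goto ·  ←P1
  11='b' goto ·  ←P2
  12='cb' goto ·  ←P3
  13='a' goto c→14
  14='ac' goto a→15
  15='aca' goto ·  ←P4

Failure links (BFS by depth):
  fail(1) 'c': from fail(0)=0 chase 'c': 0 ⇒ 0;  out=∅∪out(0)=∅
  fail(5) 'e': from fail(0)=0 chase 'e': 0 ⇒ 0;  out=∅∪out(0)=∅
  fail(11) 'b': from fail(0)=0 chase 'b': 0 ⇒ 0;  out={2}∪out(0)={2}
  fail(13) 'a': from fail(0)=0 chase 'a': 0 ⇒ 0;  out=∅∪out(0)=∅
  fail(2) 'ce': from fail(1)=0 chase 'e': 0 ⇒ 5;  out=∅∪out(5)=∅
  fail(6) 'ed': from fail(5)=0 chase 'd': 0 ⇒ 0;  out=∅∪out(0)=∅
  fail(12) 'cb': from fail(1)=0 chase 'b': 0 ⇒ 11;  out={3}∪out(11)={2,3}
  fail(14) 'ac': from fail(13)=0 chase 'c': 0 ⇒ 1;  out=∅∪out(1)=∅
  fail(3) 'ced': from fail(2)=5 chase 'd': 5 ⇒ 6;  out=∅∪out(6)=∅
  fail(7) 'edb': from fail(6)=0 chase 'b': 0 ⇒ 11;  out=∅∪out(11)={2}
  fail(15) 'aca': from fail(14)=1 chase 'a': 1→0 ⇒ 13;  out={4}∪out(13)={4}
  fail(4) 'cede': from fail(3)=6 chase 'e': 6→0 ⇒ 5;  out={0}∪out(5)={0}
  fail(8) 'edba': from fail(7)=11 chase 'a': 11→0 ⇒ 13;  out=∅∪out(13)=∅
  fail(9) 'edbac': from fail(8)=13 chase 'c': 13 ⇒ 14;  out=∅∪out(14)=∅
  fail(10) 'edbaca': from fail(9)=14 chase 'a': 14 ⇒ 15;  out={1}∪out(15)={1,4}

Text stream:
[0] read 'e'  n0⇒n5
[1] read 'd'  n5⇒n6
[2] read 'b'  n6⇒n7  ** P2@[2:2]
[3] read 'a'  n7⇒n8
[4] read 'c'  n8⇒n9
[5] read 'a'  n9⇒n10  ** P1@[0:5],P4@[3:5]
[6] read 'e'  n10⇒n5 (fail-walked)
[7] read 'd'  n5⇒n6
[8] read 'b'  n6⇒n7  ** P2@[8:8]
[9] read 'a'  n7⇒n8
[10] read 'c'  n8⇒n9
[11] read 'a'  n9⇒n10  ** P1@[6:11],P4@[9:11]
[12] read 'd'  n10⇒n0 (fail-walked)
[13] read 'a'  n0⇒n13
[14] read 'c'  n13⇒n14
[15] read 'a'  n14⇒n15  ** P4@[13:15]
[16] read 'c'  n15⇒n14 (fail-walked)
[17] read 'a'  n14⇒n15  ** P4@[15:17]
[18] read 'c'  n15⇒n14 (fail-walked)
[19] read 'c'  n14⇒n1 (fail-walked)
[20] read 'e'  n1⇒n2
[21] read 'c'  n2⇒n1 (fail-walked)
[22] read 'b'  n1⇒n12  ** P2@[22:22],P3@[21:22]
[23] read 'e'  n12⇒n5 (fail-walked)
[24] read 'e'  n5⇒n5 (fail-walked)
[25] read 'e'  n5⇒n5 (fail-walked)

Result: [[2,2],[5,1],[5,4],[8,2],[11,1],[11,4],[15,4],[17,4],[22,2],[22,3]]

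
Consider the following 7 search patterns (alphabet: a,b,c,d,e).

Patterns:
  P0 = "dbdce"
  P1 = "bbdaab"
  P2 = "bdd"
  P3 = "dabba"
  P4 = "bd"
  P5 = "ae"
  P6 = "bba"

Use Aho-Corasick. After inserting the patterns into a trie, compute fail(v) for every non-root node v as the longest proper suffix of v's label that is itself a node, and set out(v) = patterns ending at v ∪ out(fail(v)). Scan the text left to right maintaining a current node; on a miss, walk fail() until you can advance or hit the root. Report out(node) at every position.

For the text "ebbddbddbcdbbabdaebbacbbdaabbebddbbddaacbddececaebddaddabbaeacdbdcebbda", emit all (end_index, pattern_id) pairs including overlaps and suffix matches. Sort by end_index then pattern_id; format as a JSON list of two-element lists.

Construct AC machine:
Trie (insert patterns):
  n0 'ε': a→18 b→6 d→1
  n1 'd': a→14 b→2
  n2 'db': d→3
  n3 'dbd': c→4
  n4 'dbdc': e→5
  n5 'dbdce': ·  ←P0
  n6 'b': b→7 d→12
  n7 'bb': a→20 d→8
  n8 'bbd': a→9
  n9 'bbda': a→10
  n10 'bbdaa': b→11
  n11 'bbdaab': ·  ←P1
  n12 'bd': d→13  ←P4
  n13 'bdd': ·  ←P2
  n14 'da': b→15
  n15 'dab': b→16
  n16 'dabb': a→17
  n17 'dabba': ·  ←P3
  n18 'a': e→19
  n19 'ae': ·  ←P5
  n20 'bba': ·  ←P6

BFS fail/out derivation:
  n1('d'): parent n0 fail=0; on 'd' 0 → fail=0;  out ∅∪∅=∅
  n6('b'): parent n0 fail=0; on 'b' 0 → fail=0;  out ∅∪∅=∅
  n18('a'): parent n0 fail=0; on 'a' 0 → fail=0;  out ∅∪∅=∅
  n2('db'): parent n1 fail=0; on 'b' 0 → fail=6;  out ∅∪∅=∅
  n7('bb'): parent n6 fail=0; on 'b' 0 → fail=6;  out ∅∪∅=∅
  n12('bd'): parent n6 fail=0; on 'd' 0 → fail=1;  out {4}∪∅={4}
  n14('da'): parent n1 fail=0; on 'a' 0 → fail=18;  out ∅∪∅=∅
  n19('ae'): parent n18 fail=0; on 'e' 0 → fail=0;  out {5}∪∅={5}
  n3('dbd'): parent n2 fail=6; on 'd' 6 → fail=12;  out ∅∪{4}={4}
  n8('bbd'): parent n7 fail=6; on 'd' 6 → fail=12;  out ∅∪{4}={4}
  n13('bdd'): parent n12 fail=1; on 'd' 1→0 → fail=1;  out {2}∪∅={2}
  n15('dab'): parent n14 fail=18; on 'b' 18→0 → fail=6;  out ∅∪∅=∅
  n20('bba'): parent n7 fail=6; on 'a' 6→0 → fail=18;  out {6}∪∅={6}
  n4('dbdc'): parent n3 fail=12; on 'c' 12→1→0 → fail=0;  out ∅∪∅=∅
  n9('bbda'): parent n8 fail=12; on 'a' 12→1 → fail=14;  out ∅∪∅=∅
  n16('dabb'): parent n15 fail=6; on 'b' 6 → fail=7;  out ∅∪∅=∅
  n5('dbdce'): parent n4 fail=0; on 'e' 0 → fail=0;  out {0}∪∅={0}
  n10('bbdaa'): parent n9 fail=14; on 'a' 14→18→0 → fail=18;  out ∅∪∅=∅
  n17('dabba'): parent n16 fail=7; on 'a' 7 → fail=20;  out {3}∪{6}={3,6}
  n11('bbdaab'): parent n10 fail=18; on 'b' 18→0 → fail=6;  out {1}∪∅={1}

Run:
i=0 'e': node 0→0
i=1 'b': node 0→6
i=2 'b': node 6→7
i=3 'd': node 7→8  ** P4@[2:3]
i=4 'd': node 8→13 (via fail)  ** P2@[2:4]
i=5 'b': node 13→2 (via fail)
i=6 'd': node 2→3  ** P4@[5:6]
i=7 'd': node 3→13 (via fail)  ** P2@[5:7]
i=8 'b': node 13→2 (via fail)
i=9 'c': node 2→0 (via fail)
i=10 'd': node 0→1
i=11 'b': node 1→2
i=12 'b': node 2→7 (via fail)
i=13 'a': node 7→20  ** P6@[11:13]
i=14 'b': node 20→6 (via fail)
i=15 'd': node 6→12  ** P4@[14:15]
i=16 'a': node 12→14 (via fail)
i=17 'e': node 14→19 (via fail)  ** P5@[16:17]
i=18 'b': node 19→6 (via fail)
i=19 'b': node 6→7
i=20 'a': node 7→20  ** P6@[18:20]
i=21 'c': node 20→0 (via fail)
i=22 'b': node 0→6
i=23 'b': node 6→7
i=24 'd': node 7→8  ** P4@[23:24]
i=25 'a': node 8→9
i=26 'a': node 9→10
i=27 'b': node 10→11  ** P1@[22:27]
i=28 'b': node 11→7 (via fail)
i=29 'e': node 7→0 (via fail)
i=30 'b': node 0→6
i=31 'd': node 6→12  ** P4@[30:31]
i=32 'd': node 12→13  ** P2@[30:32]
i=33 'b': node 13→2 (via fail)
i=34 'b': node 2→7 (via fail)
i=35 'd': node 7→8  ** P4@[34:35]
i=36 'd': node 8→13 (via fail)  ** P2@[34:36]
i=37 'a': node 13→14 (via fail)
i=38 'a': node 14→18 (via fail)
i=39 'c': node 18→0 (via fail)
i=40 'b': node 0→6
i=41 'd': node 6→12  ** P4@[40:41]
i=42 'd': node 12→13  ** P2@[40:42]
i=43 'e': node 13→0 (via fail)
i=44 'c': node 0→0
i=45 'e': node 0→0
i=46 'c': node 0→0
i=47 'a': node 0→18
i=48 'e': node 18→19  ** P5@[47:48]
i=49 'b': node 19→6 (via fail)
i=50 'd': node 6→12  ** P4@[49:50]
i=51 'd': node 12→13  ** P2@[49:51]
i=52 'a': node 13→14 (via fail)
i=53 'd': node 14→1 (via fail)
i=54 'd': node 1→1 (via fail)
i=55 'a': node 1→14
i=56 'b': node 14→15
i=57 'b': node 15→16
i=58 'a': node 16→17  ** P3@[54:58],P6@[56:58]
i=59 'e': node 17→19 (via fail)  ** P5@[58:59]
i=60 'a': node 19→18 (via fail)
i=61 'c': node 18→0 (via fail)
i=62 'd': node 0→1
i=63 'b': node 1→2
i=64 'd': node 2→3  ** P4@[63:64]
i=65 'c': node 3→4
i=66 'e': node 4→5  ** P0@[62:66]
i=67 'b': node 5→6 (via fail)
i=68 'b': node 6→7
i=69 'd': node 7→8  ** P4@[68:69]
i=70 'a': node 8→9

All matches (sorted): [[3,4],[4,2],[6,4],[7,2],[13,6],[15,4],[17,5],[20,6],[24,4],[27,1],[31,4],[32,2],[35,4],[36,2],[41,4],[42,2],[48,5],[50,4],[51,2],[58,3],[58,6],[59,5],[64,4],[66,0],[69,4]]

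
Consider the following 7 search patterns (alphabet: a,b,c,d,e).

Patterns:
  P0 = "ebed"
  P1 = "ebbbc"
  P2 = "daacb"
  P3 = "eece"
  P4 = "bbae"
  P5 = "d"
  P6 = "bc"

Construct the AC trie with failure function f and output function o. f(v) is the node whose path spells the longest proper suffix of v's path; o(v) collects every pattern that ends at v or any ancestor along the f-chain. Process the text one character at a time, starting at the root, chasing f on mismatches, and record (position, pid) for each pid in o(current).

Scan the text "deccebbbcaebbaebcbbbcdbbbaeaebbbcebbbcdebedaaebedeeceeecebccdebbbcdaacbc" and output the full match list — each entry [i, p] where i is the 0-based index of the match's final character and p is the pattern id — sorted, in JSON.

Construct AC machine:
Trie (insert patterns):
  n0 'ε': b→16 d→8 e→1
  n1 'e': b→2 e→13
  n2 'eb': b→5 e→3
  n3 'ebe': d→4
  n4 'ebed': ·  ←P0
  n5 'ebb': b→6
  n6 'ebbb': c→7
  n7 'ebbbc': ·  ←P1
  n8 'd': a→9  ←P5
  n9 'da': a→10
  n10 'daa': c→11
  n11 'daac': b→12
  n12 'daacb': ·  ←P2
  n13 'ee': c→14
  n14 'eec': e→15
  n15 'eece': ·  ←P3
  n16 'b': b→17 c→20
  n17 'bb': a→18
  n18 'bba': e→19
  n19 'bbae': ·  ←P4
  n20 'bc': ·  ←P6

Failure links (BFS by depth):
  fail(1) 'e': from fail(0)=0 chase 'e': 0 ⇒ 0;  out=∅∪out(0)=∅
  fail(8) 'd': from fail(0)=0 chase 'd': 0 ⇒ 0;  out={5}∪out(0)={5}
  fail(16) 'b': from fail(0)=0 chase 'b': 0 ⇒ 0;  out=∅∪out(0)=∅
  fail(2) 'eb': from fail(1)=0 chase 'b': 0 ⇒ 16;  out=∅∪out(16)=∅
  fail(9) 'da': from fail(8)=0 chase 'a': 0 ⇒ 0;  out=∅∪out(0)=∅
  fail(13) 'ee': from fail(1)=0 chase 'e': 0 ⇒ 1;  out=∅∪out(1)=∅
  fail(17) 'bb': from fail(16)=0 chase 'b': 0 ⇒ 16;  out=∅∪out(16)=∅
  fail(20) 'bc': from fail(16)=0 chase 'c': 0 ⇒ 0;  out={6}∪out(0)={6}
  fail(3) 'ebe': from fail(2)=16 chase 'e': 16→0 ⇒ 1;  out=∅∪out(1)=∅
  fail(5) 'ebb': from fail(2)=16 chase 'b': 16 ⇒ 17;  out=∅∪out(17)=∅
  fail(10) 'daa': from fail(9)=0 chase 'a': 0 ⇒ 0;  out=∅∪out(0)=∅
  fail(14) 'eec': from fail(13)=1 chase 'c': 1→0 ⇒ 0;  out=∅∪out(0)=∅
  fail(18) 'bba': from fail(17)=16 chase 'a': 16→0 ⇒ 0;  out=∅∪out(0)=∅
  fail(4) 'ebed': from fail(3)=1 chase 'd': 1→0 ⇒ 8;  out={0}∪out(8)={0,5}
  fail(6) 'ebbb': from fail(5)=17 chase 'b': 17→16 ⇒ 17;  out=∅∪out(17)=∅
  fail(11) 'daac': from fail(10)=0 chase 'c': 0 ⇒ 0;  out=∅∪out(0)=∅
  fail(15) 'eece': from fail(14)=0 chase 'e': 0 ⇒ 1;  out={3}∪out(1)={3}
  fail(19) 'bbae': from fail(18)=0 chase 'e': 0 ⇒ 1;  out={4}∪out(1)={4}
  fail(7) 'ebbbc': from fail(6)=17 chase 'c': 17→16 ⇒ 20;  out={1}∪out(20)={1,6}
  fail(12) 'daacb': from fail(11)=0 chase 'b': 0 ⇒ 16;  out={2}∪out(16)={2}

Text stream:
pos 0 'd': at 8  ** P5@[0:0]
pos 1 'e': at 1 (via fail)
pos 2 'c': at 0 (via fail)
pos 3 'c': at 0
pos 4 'e': at 1
pos 5 'b': at 2
pos 6 'b': at 5
pos 7 'b': at 6
pos 8 'c': at 7  ** P1@[4:8],P6@[7:8]
pos 9 'a': at 0 (via fail)
pos 10 'e': at 1
pos 11 'b': at 2
pos 12 'b': at 5
pos 13 'a': at 18 (via fail)
pos 14 'e': at 19  ** P4@[11:14]
pos 15 'b': at 2 (via fail)
pos 16 'c': at 20 (via fail)  ** P6@[15:16]
pos 17 'b': at 16 (via fail)
pos 18 'b': at 17
pos 19 'b': at 17 (via fail)
pos 20 'c': at 20 (via fail)  ** P6@[19:20]
pos 21 'd': at 8 (via fail)  ** P5@[21:21]
pos 22 'b': at 16 (via fail)
pos 23 'b': at 17
pos 24 'b': at 17 (via fail)
pos 25 'a': at 18
pos 26 'e': at 19  ** P4@[23:26]
pos 27 'a': at 0 (via fail)
pos 28 'e': at 1
pos 29 'b': at 2
pos 30 'b': at 5
pos 31 'b': at 6
pos 32 'c': at 7  ** P1@[28:32],P6@[31:32]
pos 33 'e': at 1 (via fail)
pos 34 'b': at 2
pos 35 'b': at 5
pos 36 'b': at 6
pos 37 'c': at 7  ** P1@[33:37],P6@[36:37]
pos 38 'd': at 8 (via fail)  ** P5@[38:38]
pos 39 'e': at 1 (via fail)
pos 40 'b': at 2
pos 41 'e': at 3
pos 42 'd': at 4  ** P0@[39:42],P5@[42:42]
pos 43 'a': at 9 (via fail)
pos 44 'a': at 10
pos 45 'e': at 1 (via fail)
pos 46 'b': at 2
pos 47 'e': at 3
pos 48 'd': at 4  ** P0@[45:48],P5@[48:48]
pos 49 'e': at 1 (via fail)
pos 50 'e': at 13
pos 51 'c': at 14
pos 52 'e': at 15  ** P3@[49:52]
pos 53 'e': at 13 (via fail)
pos 54 'e': at 13 (via fail)
pos 55 'c': at 14
pos 56 'e': at 15  ** P3@[53:56]
pos 57 'b': at 2 (via fail)
pos 58 'c': at 20 (via fail)  ** P6@[57:58]
pos 59 'c': at 0 (via fail)
pos 60 'd': at 8  ** P5@[60:60]
pos 61 'e': at 1 (via fail)
pos 62 'b': at 2
pos 63 'b': at 5
pos 64 'b': at 6
pos 65 'c': at 7  ** P1@[61:65],P6@[64:65]
pos 66 'd': at 8 (via fail)  ** P5@[66:66]
pos 67 'a': at 9
pos 68 'a': at 10
pos 69 'c': at 11
pos 70 'b': at 12  ** P2@[66:70]
pos 71 'c': at 20 (via fail)  ** P6@[70:71]

All matches (sorted): [[0,5],[8,1],[8,6],[14,4],[16,6],[20,6],[21,5],[26,4],[32,1],[32,6],[37,1],[37,6],[38,5],[42,0],[42,5],[48,0],[48,5],[52,3],[56,3],[58,6],[60,5],[65,1],[65,6],[66,5],[70,2],[71,6]]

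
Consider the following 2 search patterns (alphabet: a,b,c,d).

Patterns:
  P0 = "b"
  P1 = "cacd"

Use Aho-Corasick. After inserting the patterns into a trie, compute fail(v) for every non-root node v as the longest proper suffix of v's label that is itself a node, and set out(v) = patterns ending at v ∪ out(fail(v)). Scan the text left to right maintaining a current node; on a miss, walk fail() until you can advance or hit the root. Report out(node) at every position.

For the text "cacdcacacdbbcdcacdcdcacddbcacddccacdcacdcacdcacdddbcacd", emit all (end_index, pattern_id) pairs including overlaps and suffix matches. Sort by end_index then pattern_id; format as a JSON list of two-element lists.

Build automaton:
Trie (insert patterns):
  0='ε' goto b→1 c→2
  1='b' goto ·  [P0 ends]
  2='c' goto a→3
  3='ca' goto c→4
  4='cac' goto d→5
  5='cacd' goto ·  [P1 ends]

Failure links (BFS by depth):
  n1('b'): parent n0 fail=0; on 'b' 0 → fail=0;  out {0}∪∅={0}
  n2('c'): parent n0 fail=0; on 'c' 0 → fail=0;  out ∅∪∅=∅
  n3('ca'): parent n2 fail=0; on 'a' 0 → fail=0;  out ∅∪∅=∅
  n4('cac'): parent n3 fail=0; on 'c' 0 → fail=2;  out ∅∪∅=∅
  n5('cacd'): parent n4 fail=2; on 'd' 2→0 → fail=0;  out {1}∪∅={1}

Text stream:
i=0 'c': node 0→2
i=1 'a': node 2→3
i=2 'c': node 3→4
i=3 'd': node 4→5  emit P1@[0:3]
i=4 'c': node 5→2 (via fail)
i=5 'a': node 2→3
i=6 'c': node 3→4
i=7 'a': node 4→3 (via fail)
i=8 'c': node 3→4
i=9 'd': node 4→5  emit P1@[6:9]
i=10 'b': node 5→1 (via fail)  emit P0@[10:10]
i=11 'b': node 1→1 (via fail)  emit P0@[11:11]
i=12 'c': node 1→2 (via fail)
i=13 'd': node 2→0 (via fail)
i=14 'c': node 0→2
i=15 'a': node 2→3
i=16 'c': node 3→4
i=17 'd': node 4→5  emit P1@[14:17]
i=18 'c': node 5→2 (via fail)
i=19 'd': node 2→0 (via fail)
i=20 'c': node 0→2
i=21 'a': node 2→3
i=22 'c': node 3→4
i=23 'd': node 4→5  emit P1@[20:23]
i=24 'd': node 5→0 (via fail)
i=25 'b': node 0→1  emit P0@[25:25]
i=26 'c': node 1→2 (via fail)
i=27 'a': node 2→3
i=28 'c': node 3→4
i=29 'd': node 4→5  emit P1@[26:29]
i=30 'd': node 5→0 (via fail)
i=31 'c': node 0→2
i=32 'c': node 2→2 (via fail)
i=33 'a': node 2→3
i=34 'c': node 3→4
i=35 'd': node 4→5  emit P1@[32:35]
i=36 'c': node 5→2 (via fail)
i=37 'a': node 2→3
i=38 'c': node 3→4
i=39 'd': node 4→5  emit P1@[36:39]
i=40 'c': node 5→2 (via fail)
i=41 'a': node 2→3
i=42 'c': node 3→4
i=43 'd': node 4→5  emit P1@[40:43]
i=44 'c': node 5→2 (via fail)
i=45 'a': node 2→3
i=46 'c': node 3→4
i=47 'd': node 4→5  emit P1@[44:47]
i=48 'd': node 5→0 (via fail)
i=49 'd': node 0→0
i=50 'b': node 0→1  emit P0@[50:50]
i=51 'c': node 1→2 (via fail)
i=52 'a': node 2→3
i=53 'c': node 3→4
i=54 'd': node 4→5  emit P1@[51:54]

Matches: [[3,1],[9,1],[10,0],[11,0],[17,1],[23,1],[25,0],[29,1],[35,1],[39,1],[43,1],[47,1],[50,0],[54,1]]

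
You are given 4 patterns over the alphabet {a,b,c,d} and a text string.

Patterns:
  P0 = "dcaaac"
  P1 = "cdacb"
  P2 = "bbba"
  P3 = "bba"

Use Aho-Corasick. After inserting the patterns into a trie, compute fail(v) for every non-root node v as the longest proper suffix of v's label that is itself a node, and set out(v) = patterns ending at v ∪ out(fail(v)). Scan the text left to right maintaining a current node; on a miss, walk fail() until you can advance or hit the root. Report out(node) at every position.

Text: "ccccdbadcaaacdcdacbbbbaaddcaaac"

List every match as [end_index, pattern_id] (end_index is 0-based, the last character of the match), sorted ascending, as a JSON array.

Construct AC machine:
Trie (insert patterns):
  n0 'ε': b→12 c→7 d→1
  n1 'd': c→2
  n2 'dc': a→3
  n3 'dca': a→4
  n4 'dcaa': a→5
  n5 'dcaaa': c→6
  n6 'dcaaac': ·  [P0 ends]
  n7 'c': d→8
  n8 'cd': a→9
  n9 'cda': c→10
  n10 'cdac': b→11
  n11 'cdacb': ·  [P1 ends]
  n12 'b': b→13
  n13 'bb': a→16 b→14
  n14 'bbb': a→15
  n15 'bbba': ·  [P2 ends]
  n16 'bba': ·  [P3 ends]

BFS fail/out derivation:
  n1('d'): parent n0 fail=0; on 'd' 0 → fail=0;  out ∅∪∅=∅
  n7('c'): parent n0 fail=0; on 'c' 0 → fail=0;  out ∅∪∅=∅
  n12('b'): parent n0 fail=0; on 'b' 0 → fail=0;  out ∅∪∅=∅
  n2('dc'): parent n1 fail=0; on 'c' 0 → fail=7;  out ∅∪∅=∅
  n8('cd'): parent n7 fail=0; on 'd' 0 → fail=1;  out ∅∪∅=∅
  n13('bb'): parent n12 fail=0; on 'b' 0 → fail=12;  out ∅∪∅=∅
  n3('dca'): parent n2 fail=7; on 'a' 7→0 → fail=0;  out ∅∪∅=∅
  n9('cda'): parent n8 fail=1; on 'a' 1→0 → fail=0;  out ∅∪∅=∅
  n14('bbb'): parent n13 fail=12; on 'b' 12 → fail=13;  out ∅∪∅=∅
  n16('bba'): parent n13 fail=12; on 'a' 12→0 → fail=0;  out {3}∪∅={3}
  n4('dcaa'): parent n3 fail=0; on 'a' 0 → fail=0;  out ∅∪∅=∅
  n10('cdac'): parent n9 fail=0; on 'c' 0 → fail=7;  out ∅∪∅=∅
  n15('bbba'): parent n14 fail=13; on 'a' 13 → fail=16;  out {2}∪{3}={2,3}
  n5('dcaaa'): parent n4 fail=0; on 'a' 0 → fail=0;  out ∅∪∅=∅
  n11('cdacb'): parent n10 fail=7; on 'b' 7→0 → fail=12;  out {1}∪∅={1}
  n6('dcaaac'): parent n5 fail=0; on 'c' 0 → fail=7;  out {0}∪∅={0}

Scan:
pos 0 'c': at 7
pos 1 'c': at 7 (fail-walked)
pos 2 'c': at 7 (fail-walked)
pos 3 'c': at 7 (fail-walked)
pos 4 'd': at 8
pos 5 'b': at 12 (fail-walked)
pos 6 'a': at 0 (fail-walked)
pos 7 'd': at 1
pos 8 'c': at 2
pos 9 'a': at 3
pos 10 'a': at 4
pos 11 'a': at 5
pos 12 'c': at 6  emit P0@[7:12]
pos 13 'd': at 8 (fail-walked)
pos 14 'c': at 2 (fail-walked)
pos 15 'd': at 8 (fail-walked)
pos 16 'a': at 9
pos 17 'c': at 10
pos 18 'b': at 11  emit P1@[14:18]
pos 19 'b': at 13 (fail-walked)
pos 20 'b': at 14
pos 21 'b': at 14 (fail-walked)
pos 22 'a': at 15  emit P2@[19:22],P3@[20:22]
pos 23 'a': at 0 (fail-walked)
pos 24 'd': at 1
pos 25 'd': at 1 (fail-walked)
pos 26 'c': at 2
pos 27 'a': at 3
pos 28 'a': at 4
pos 29 'a': at 5
pos 30 'c': at 6  emit P0@[25:30]

All matches (sorted): [[12,0],[18,1],[22,2],[22,3],[30,0]]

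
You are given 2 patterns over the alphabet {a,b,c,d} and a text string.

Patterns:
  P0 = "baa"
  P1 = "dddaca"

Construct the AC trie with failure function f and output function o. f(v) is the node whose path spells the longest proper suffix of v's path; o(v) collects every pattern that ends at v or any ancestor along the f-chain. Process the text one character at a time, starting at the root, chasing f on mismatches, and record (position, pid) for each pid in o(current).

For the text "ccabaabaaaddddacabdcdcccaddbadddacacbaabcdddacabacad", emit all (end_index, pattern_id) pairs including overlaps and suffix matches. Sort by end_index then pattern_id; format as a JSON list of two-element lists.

Build automaton:
Trie (insert patterns):
  0='ε' goto b→1 d→4
  1='b' goto a→2
  2='ba' goto a→3
  3='baa' goto ·  ←P0
  4='d' goto d→5
  5='dd' goto d→6
  6='ddd' goto a→7
  7='ddda' goto c→8
  8='dddac' goto a→9
  9='dddaca' goto ·  ←P1

BFS fail/out derivation:
  fail(1) 'b': from fail(0)=0 chase 'b': 0 ⇒ 0;  out=∅∪out(0)=∅
  fail(4) 'd': from fail(0)=0 chase 'd': 0 ⇒ 0;  out=∅∪out(0)=∅
  fail(2) 'ba': from fail(1)=0 chase 'a': 0 ⇒ 0;  out=∅∪out(0)=∅
  fail(5) 'dd': from fail(4)=0 chase 'd': 0 ⇒ 4;  out=∅∪out(4)=∅
  fail(3) 'baa': from fail(2)=0 chase 'a': 0 ⇒ 0;  out={0}∪out(0)={0}
  fail(6) 'ddd': from fail(5)=4 chase 'd': 4 ⇒ 5;  out=∅∪out(5)=∅
  fail(7) 'ddda': from fail(6)=5 chase 'a': 5→4→0 ⇒ 0;  out=∅∪out(0)=∅
  fail(8) 'dddac': from fail(7)=0 chase 'c': 0 ⇒ 0;  out=∅∪out(0)=∅
  fail(9) 'dddaca': from fail(8)=0 chase 'a': 0 ⇒ 0;  out={1}∪out(0)={1}

Run:
[0] read 'c'  n0⇒n0
[1] read 'c'  n0⇒n0
[2] read 'a'  n0⇒n0
[3] read 'b'  n0⇒n1
[4] read 'a'  n1⇒n2
[5] read 'a'  n2⇒n3  emit P0@[3:5]
[6] read 'b'  n3⇒n1 (fail-walked)
[7] read 'a'  n1⇒n2
[8] read 'a'  n2⇒n3  emit P0@[6:8]
[9] read 'a'  n3⇒n0 (fail-walked)
[10] read 'd'  n0⇒n4
[11] read 'd'  n4⇒n5
[12] read 'd'  n5⇒n6
[13] read 'd'  n6⇒n6 (fail-walked)
[14] read 'a'  n6⇒n7
[15] read 'c'  n7⇒n8
[16] read 'a'  n8⇒n9  emit P1@[11:16]
[17] read 'b'  n9⇒n1 (fail-walked)
[18] read 'd'  n1⇒n4 (fail-walked)
[19] read 'c'  n4⇒n0 (fail-walked)
[20] read 'd'  n0⇒n4
[21] read 'c'  n4⇒n0 (fail-walked)
[22] read 'c'  n0⇒n0
[23] read 'c'  n0⇒n0
[24] read 'a'  n0⇒n0
[25] read 'd'  n0⇒n4
[26] read 'd'  n4⇒n5
[27] read 'b'  n5⇒n1 (fail-walked)
[28] read 'a'  n1⇒n2
[29] read 'd'  n2⇒n4 (fail-walked)
[30] read 'd'  n4⇒n5
[31] read 'd'  n5⇒n6
[32] read 'a'  n6⇒n7
[33] read 'c'  n7⇒n8
[34] read 'a'  n8⇒n9  emit P1@[29:34]
[35] read 'c'  n9⇒n0 (fail-walked)
[36] read 'b'  n0⇒n1
[37] read 'a'  n1⇒n2
[38] read 'a'  n2⇒n3  emit P0@[36:38]
[39] read 'b'  n3⇒n1 (fail-walked)
[40] read 'c'  n1⇒n0 (fail-walked)
[41] read 'd'  n0⇒n4
[42] read 'd'  n4⇒n5
[43] read 'd'  n5⇒n6
[44] read 'a'  n6⇒n7
[45] read 'c'  n7⇒n8
[46] read 'a'  n8⇒n9  emit P1@[41:46]
[47] read 'b'  n9⇒n1 (fail-walked)
[48] read 'a'  n1⇒n2
[49] read 'c'  n2⇒n0 (fail-walked)
[50] read 'a'  n0⇒n0
[51] read 'd'  n0⇒n4

All matches (sorted): [[5,0],[8,0],[16,1],[34,1],[38,0],[46,1]]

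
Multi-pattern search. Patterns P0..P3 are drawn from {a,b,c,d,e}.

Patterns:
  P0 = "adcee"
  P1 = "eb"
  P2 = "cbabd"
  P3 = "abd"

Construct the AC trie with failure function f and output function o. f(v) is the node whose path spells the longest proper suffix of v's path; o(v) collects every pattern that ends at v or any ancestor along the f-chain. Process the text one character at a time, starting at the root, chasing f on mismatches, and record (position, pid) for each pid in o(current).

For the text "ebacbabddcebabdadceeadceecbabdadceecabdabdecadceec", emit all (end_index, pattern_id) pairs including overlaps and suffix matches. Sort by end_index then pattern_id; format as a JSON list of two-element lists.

Build automaton:
Trie nodes:
  0='ε' goto a→1 c→8 e→6
  1='a' goto b→13 d→2
  2='ad' goto c→3
  3='adc' goto e→4
  4='adce' goto e→5
  5='adcee' goto ·  [P0 ends]
  6='e' goto b→7
  7='eb' goto ·  [P1 ends]
  8='c' goto b→9
  9='cb' goto a→10
  10='cba' goto b→11
  11='cbab' goto d→12
  12='cbabd' goto ·  [P2 ends]
  13='ab' goto d→14
  14='abd' goto ·  [P3 ends]

Failure links (BFS by depth):
  n1('a'): parent n0 fail=0; on 'a' 0 → fail=0;  out ∅∪∅=∅
  n6('e'): parent n0 fail=0; on 'e' 0 → fail=0;  out ∅∪∅=∅
  n8('c'): parent n0 fail=0; on 'c' 0 → fail=0;  out ∅∪∅=∅
  n2('ad'): parent n1 fail=0; on 'd' 0 → fail=0;  out ∅∪∅=∅
  n7('eb'): parent n6 fail=0; on 'b' 0 → fail=0;  out {1}∪∅={1}
  n9('cb'): parent n8 fail=0; on 'b' 0 → fail=0;  out ∅∪∅=∅
  n13('ab'): parent n1 fail=0; on 'b' 0 → fail=0;  out ∅∪∅=∅
  n3('adc'): parent n2 fail=0; on 'c' 0 → fail=8;  out ∅∪∅=∅
  n10('cba'): parent n9 fail=0; on 'a' 0 → fail=1;  out ∅∪∅=∅
  n14('abd'): parent n13 fail=0; on 'd' 0 → fail=0;  out {3}∪∅={3}
  n4('adce'): parent n3 fail=8; on 'e' 8→0 → fail=6;  out ∅∪∅=∅
  n11('cbab'): parent n10 fail=1; on 'b' 1 → fail=13;  out ∅∪∅=∅
  n5('adcee'): parent n4 fail=6; on 'e' 6→0 → fail=6;  out {0}∪∅={0}
  n12('cbabd'): parent n11 fail=13; on 'd' 13 → fail=14;  out {2}∪{3}={2,3}

Scan:
pos 0 'e': at 6
pos 1 'b': at 7  ** P1@[0:1]
pos 2 'a': at 1 (via fail)
pos 3 'c': at 8 (via fail)
pos 4 'b': at 9
pos 5 'a': at 10
pos 6 'b': at 11
pos 7 'd': at 12  ** P2@[3:7],P3@[5:7]
pos 8 'd': at 0 (via fail)
pos 9 'c': at 8
pos 10 'e': at 6 (via fail)
pos 11 'b': at 7  ** P1@[10:11]
pos 12 'a': at 1 (via fail)
pos 13 'b': at 13
pos 14 'd': at 14  ** P3@[12:14]
pos 15 'a': at 1 (via fail)
pos 16 'd': at 2
pos 17 'c': at 3
pos 18 'e': at 4
pos 19 'e': at 5  ** P0@[15:19]
pos 20 'a': at 1 (via fail)
pos 21 'd': at 2
pos 22 'c': at 3
pos 23 'e': at 4
pos 24 'e': at 5  ** P0@[20:24]
pos 25 'c': at 8 (via fail)
pos 26 'b': at 9
pos 27 'a': at 10
pos 28 'b': at 11
pos 29 'd': at 12  ** P2@[25:29],P3@[27:29]
pos 30 'a': at 1 (via fail)
pos 31 'd': at 2
pos 32 'c': at 3
pos 33 'e': at 4
pos 34 'e': at 5  ** P0@[30:34]
pos 35 'c': at 8 (via fail)
pos 36 'a': at 1 (via fail)
pos 37 'b': at 13
pos 38 'd': at 14  ** P3@[36:38]
pos 39 'a': at 1 (via fail)
pos 40 'b': at 13
pos 41 'd': at 14  ** P3@[39:41]
pos 42 'e': at 6 (via fail)
pos 43 'c': at 8 (via fail)
pos 44 'a': at 1 (via fail)
pos 45 'd': at 2
pos 46 'c': at 3
pos 47 'e': at 4
pos 48 'e': at 5  ** P0@[44:48]
pos 49 'c': at 8 (via fail)

All matches (sorted): [[1,1],[7,2],[7,3],[11,1],[14,3],[19,0],[24,0],[29,2],[29,3],[34,0],[38,3],[41,3],[48,0]]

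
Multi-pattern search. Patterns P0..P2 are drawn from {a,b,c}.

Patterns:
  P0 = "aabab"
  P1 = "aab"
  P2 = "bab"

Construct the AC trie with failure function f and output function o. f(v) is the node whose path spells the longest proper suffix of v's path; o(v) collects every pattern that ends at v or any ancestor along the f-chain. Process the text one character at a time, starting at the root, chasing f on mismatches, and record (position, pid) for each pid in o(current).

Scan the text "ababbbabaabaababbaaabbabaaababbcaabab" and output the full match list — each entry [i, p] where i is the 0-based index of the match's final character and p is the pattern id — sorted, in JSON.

Build automaton:
Trie nodes:
  n0 'ε': a→1 b→6
  n1 'a': a→2
  n2 'aa': b→3
  n3 'aab': a→4  ←P1
  n4 'aaba': b→5
  n5 'aabab': ·  ←P0
  n6 'b': a→7
  n7 'ba': b→8
  n8 'bab': ·  ←P2

BFS fail/out derivation:
  fail(1) 'a': from fail(0)=0 chase 'a': 0 ⇒ 0;  out=∅∪out(0)=∅
  fail(6) 'b': from fail(0)=0 chase 'b': 0 ⇒ 0;  out=∅∪out(0)=∅
  fail(2) 'aa': from fail(1)=0 chase 'a': 0 ⇒ 1;  out=∅∪out(1)=∅
  fail(7) 'ba': from fail(6)=0 chase 'a': 0 ⇒ 1;  out=∅∪out(1)=∅
  fail(3) 'aab': from fail(2)=1 chase 'b': 1→0 ⇒ 6;  out={1}∪out(6)={1}
  fail(8) 'bab': from fail(7)=1 chase 'b': 1→0 ⇒ 6;  out={2}∪out(6)={2}
  fail(4) 'aaba': from fail(3)=6 chase 'a': 6 ⇒ 7;  out=∅∪out(7)=∅
  fail(5) 'aabab': from fail(4)=7 chase 'b': 7 ⇒ 8;  out={0}∪out(8)={0,2}

Scan:
pos 0 'a': at 1
pos 1 'b': at 6 ·f
pos 2 'a': at 7
pos 3 'b': at 8  → match P2@[1:3]
pos 4 'b': at 6 ·f
pos 5 'b': at 6 ·f
pos 6 'a': at 7
pos 7 'b': at 8  → match P2@[5:7]
pos 8 'a': at 7 ·f
pos 9 'a': at 2 ·f
pos 10 'b': at 3  → match P1@[8:10]
pos 11 'a': at 4
pos 12 'a': at 2 ·f
pos 13 'b': at 3  → match P1@[11:13]
pos 14 'a': at 4
pos 15 'b': at 5  → match P0@[11:15],P2@[13:15]
pos 16 'b': at 6 ·f
pos 17 'a': at 7
pos 18 'a': at 2 ·f
pos 19 'a': at 2 ·f
pos 20 'b': at 3  → match P1@[18:20]
pos 21 'b': at 6 ·f
pos 22 'a': at 7
pos 23 'b': at 8  → match P2@[21:23]
pos 24 'a': at 7 ·f
pos 25 'a': at 2 ·f
pos 26 'a': at 2 ·f
pos 27 'b': at 3  → match P1@[25:27]
pos 28 'a': at 4
pos 29 'b': at 5  → match P0@[25:29],P2@[27:29]
pos 30 'b': at 6 ·f
pos 31 'c': at 0 ·f
pos 32 'a': at 1
pos 33 'a': at 2
pos 34 'b': at 3  → match P1@[32:34]
pos 35 'a': at 4
pos 36 'b': at 5  → match P0@[32:36],P2@[34:36]

Result: [[3,2],[7,2],[10,1],[13,1],[15,0],[15,2],[20,1],[23,2],[27,1],[29,0],[29,2],[34,1],[36,0],[36,2]]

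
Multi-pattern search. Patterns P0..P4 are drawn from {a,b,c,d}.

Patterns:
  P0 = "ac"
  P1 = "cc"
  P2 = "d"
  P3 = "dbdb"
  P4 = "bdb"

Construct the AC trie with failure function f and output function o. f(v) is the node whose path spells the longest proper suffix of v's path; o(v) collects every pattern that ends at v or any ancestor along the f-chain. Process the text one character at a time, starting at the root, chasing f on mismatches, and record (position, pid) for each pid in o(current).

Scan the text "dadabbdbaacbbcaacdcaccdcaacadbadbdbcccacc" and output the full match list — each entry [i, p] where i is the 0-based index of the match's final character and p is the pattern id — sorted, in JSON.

Build:
Trie nodes:
  n0 'ε': a→1 b→9 c→3 d→5
  n1 'a': c→2
  n2 'ac': ·  ←P0
  n3 'c': c→4
  n4 'cc': ·  ←P1
  n5 'd': b→6  ←P2
  n6 'db': d→7
  n7 'dbd': b→8
  n8 'dbdb': ·  ←P3
  n9 'b': d→10
  n10 'bd': b→11
  n11 'bdb': ·  ←P4

Failure links (BFS by depth):
  fail(1) 'a': from fail(0)=0 chase 'a': 0 ⇒ 0;  out=∅∪out(0)=∅
  fail(3) 'c': from fail(0)=0 chase 'c': 0 ⇒ 0;  out=∅∪out(0)=∅
  fail(5) 'd': from fail(0)=0 chase 'd': 0 ⇒ 0;  out={2}∪out(0)={2}
  fail(9) 'b': from fail(0)=0 chase 'b': 0 ⇒ 0;  out=∅∪out(0)=∅
  fail(2) 'ac': from fail(1)=0 chase 'c': 0 ⇒ 3;  out={0}∪out(3)={0}
  fail(4) 'cc': from fail(3)=0 chase 'c': 0 ⇒ 3;  out={1}∪out(3)={1}
  fail(6) 'db': from fail(5)=0 chase 'b': 0 ⇒ 9;  out=∅∪out(9)=∅
  fail(10) 'bd': from fail(9)=0 chase 'd': 0 ⇒ 5;  out=∅∪out(5)={2}
  fail(7) 'dbd': from fail(6)=9 chase 'd': 9 ⇒ 10;  out=∅∪out(10)={2}
  fail(11) 'bdb': from fail(10)=5 chase 'b': 5 ⇒ 6;  out={4}∪out(6)={4}
  fail(8) 'dbdb': from fail(7)=10 chase 'b': 10 ⇒ 11;  out={3}∪out(11)={3,4}

Run:
pos 0 'd': at 5  ** P2@[0:0]
pos 1 'a': at 1 (via fail)
pos 2 'd': at 5 (via fail)  ** P2@[2:2]
pos 3 'a': at 1 (via fail)
pos 4 'b': at 9 (via fail)
pos 5 'b': at 9 (via fail)
pos 6 'd': at 10  ** P2@[6:6]
pos 7 'b': at 11  ** P4@[5:7]
pos 8 'a': at 1 (via fail)
pos 9 'a': at 1 (via fail)
pos 10 'c': at 2  ** P0@[9:10]
pos 11 'b': at 9 (via fail)
pos 12 'b': at 9 (via fail)
pos 13 'c': at 3 (via fail)
pos 14 'a': at 1 (via fail)
pos 15 'a': at 1 (via fail)
pos 16 'c': at 2  ** P0@[15:16]
pos 17 'd': at 5 (via fail)  ** P2@[17:17]
pos 18 'c': at 3 (via fail)
pos 19 'a': at 1 (via fail)
pos 20 'c': at 2  ** P0@[19:20]
pos 21 'c': at 4 (via fail)  ** P1@[20:21]
pos 22 'd': at 5 (via fail)  ** P2@[22:22]
pos 23 'c': at 3 (via fail)
pos 24 'a': at 1 (via fail)
pos 25 'a': at 1 (via fail)
pos 26 'c': at 2  ** P0@[25:26]
pos 27 'a': at 1 (via fail)
pos 28 'd': at 5 (via fail)  ** P2@[28:28]
pos 29 'b': at 6
pos 30 'a': at 1 (via fail)
pos 31 'd': at 5 (via fail)  ** P2@[31:31]
pos 32 'b': at 6
pos 33 'd': at 7  ** P2@[33:33]
pos 34 'b': at 8  ** P3@[31:34],P4@[32:34]
pos 35 'c': at 3 (via fail)
pos 36 'c': at 4  ** P1@[35:36]
pos 37 'c': at 4 (via fail)  ** P1@[36:37]
pos 38 'a': at 1 (via fail)
pos 39 'c': at 2  ** P0@[38:39]
pos 40 'c': at 4 (via fail)  ** P1@[39:40]

Result: [[0,2],[2,2],[6,2],[7,4],[10,0],[16,0],[17,2],[20,0],[21,1],[22,2],[26,0],[28,2],[31,2],[33,2],[34,3],[34,4],[36,1],[37,1],[39,0],[40,1]]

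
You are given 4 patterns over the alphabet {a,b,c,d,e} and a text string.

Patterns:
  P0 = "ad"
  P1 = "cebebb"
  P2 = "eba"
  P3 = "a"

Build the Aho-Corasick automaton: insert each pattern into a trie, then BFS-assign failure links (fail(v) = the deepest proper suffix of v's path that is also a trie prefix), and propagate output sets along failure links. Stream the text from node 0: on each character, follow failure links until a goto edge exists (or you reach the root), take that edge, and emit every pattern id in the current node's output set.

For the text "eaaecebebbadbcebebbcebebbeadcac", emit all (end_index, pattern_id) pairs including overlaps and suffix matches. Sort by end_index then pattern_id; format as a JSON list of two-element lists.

Build automaton:
Trie nodes:
  n0 'ε': a→1 c→3 e→9
  n1 'a': d→2  [P3 ends]
  n2 'ad': ·  [P0 ends]
  n3 'c': e→4
  n4 'ce': b→5
  n5 'ceb': e→6
  n6 'cebe': b→7
  n7 'cebeb': b→8
  n8 'cebebb': ·  [P1 ends]
  n9 'e': b→10
  n10 'eb': a→11
  n11 'eba': ·  [P2 ends]

BFS fail/out derivation:
  n1('a'): parent n0 fail=0; on 'a' 0 → fail=0;  out {3}∪∅={3}
  n3('c'): parent n0 fail=0; on 'c' 0 → fail=0;  out ∅∪∅=∅
  n9('e'): parent n0 fail=0; on 'e' 0 → fail=0;  out ∅∪∅=∅
  n2('ad'): parent n1 fail=0; on 'd' 0 → fail=0;  out {0}∪∅={0}
  n4('ce'): parent n3 fail=0; on 'e' 0 → fail=9;  out ∅∪∅=∅
  n10('eb'): parent n9 fail=0; on 'b' 0 → fail=0;  out ∅∪∅=∅
  n5('ceb'): parent n4 fail=9; on 'b' 9 → fail=10;  out ∅∪∅=∅
  n11('eba'): parent n10 fail=0; on 'a' 0 → fail=1;  out {2}∪{3}={2,3}
  n6('cebe'): parent n5 fail=10; on 'e' 10→0 → fail=9;  out ∅∪∅=∅
  n7('cebeb'): parent n6 fail=9; on 'b' 9 → fail=10;  out ∅∪∅=∅
  n8('cebebb'): parent n7 fail=10; on 'b' 10→0 → fail=0;  out {1}∪∅={1}

Run:
i=0 'e': node 0→9
i=1 'a': node 9→1 ·f  → match P3@[1:1]
i=2 'a': node 1→1 ·f  → match P3@[2:2]
i=3 'e': node 1→9 ·f
i=4 'c': node 9→3 ·f
i=5 'e': node 3→4
i=6 'b': node 4→5
i=7 'e': node 5→6
i=8 'b': node 6→7
i=9 'b': node 7→8  → match P1@[4:9]
i=10 'a': node 8→1 ·f  → match P3@[10:10]
i=11 'd': node 1→2  → match P0@[10:11]
i=12 'b': node 2→0 ·f
i=13 'c': node 0→3
i=14 'e': node 3→4
i=15 'b': node 4→5
i=16 'e': node 5→6
i=17 'b': node 6→7
i=18 'b': node 7→8  → match P1@[13:18]
i=19 'c': node 8→3 ·f
i=20 'e': node 3→4
i=21 'b': node 4→5
i=22 'e': node 5→6
i=23 'b': node 6→7
i=24 'b': node 7→8  → match P1@[19:24]
i=25 'e': node 8→9 ·f
i=26 'a': node 9→1 ·f  → match P3@[26:26]
i=27 'd': node 1→2  → match P0@[26:27]
i=28 'c': node 2→3 ·f
i=29 'a': node 3→1 ·f  → match P3@[29:29]
i=30 'c': node 1→3 ·f

All matches (sorted): [[1,3],[2,3],[9,1],[10,3],[11,0],[18,1],[24,1],[26,3],[27,0],[29,3]]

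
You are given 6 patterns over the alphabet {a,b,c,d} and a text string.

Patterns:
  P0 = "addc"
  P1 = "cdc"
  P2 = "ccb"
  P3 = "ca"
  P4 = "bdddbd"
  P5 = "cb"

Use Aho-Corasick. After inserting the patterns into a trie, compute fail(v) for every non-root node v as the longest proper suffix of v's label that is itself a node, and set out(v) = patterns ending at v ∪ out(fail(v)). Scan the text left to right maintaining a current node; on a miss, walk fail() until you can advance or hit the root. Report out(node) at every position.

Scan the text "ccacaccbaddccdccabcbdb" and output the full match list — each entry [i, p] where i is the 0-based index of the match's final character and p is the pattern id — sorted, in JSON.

Construct AC machine:
Trie (insert patterns):
  0='ε' goto a→1 b→11 c→5
  1='a' goto d→2
  2='ad' goto d→3
  3='add' goto c→4
  4='addc' goto ·  [P0 ends]
  5='c' goto a→10 b→17 c→8 d→6
  6='cd' goto c→7
  7='cdc' goto ·  [P1 ends]
  8='cc' goto b→9
  9='ccb' goto ·  [P2 ends]
  10='ca' goto ·  [P3 ends]
  11='b' goto d→12
  12='bd' goto d→13
  13='bdd' goto d→14
  14='bddd' goto b→15
  15='bdddb' goto d→16
  16='bdddbd' goto ·  [P4 ends]
  17='cb' goto ·  [P5 ends]

BFS fail/out derivation:
  n1('a'): parent n0 fail=0; on 'a' 0 → fail=0;  out ∅∪∅=∅
  n5('c'): parent n0 fail=0; on 'c' 0 → fail=0;  out ∅∪∅=∅
  n11('b'): parent n0 fail=0; on 'b' 0 → fail=0;  out ∅∪∅=∅
  n2('ad'): parent n1 fail=0; on 'd' 0 → fail=0;  out ∅∪∅=∅
  n6('cd'): parent n5 fail=0; on 'd' 0 → fail=0;  out ∅∪∅=∅
  n8('cc'): parent n5 fail=0; on 'c' 0 → fail=5;  out ∅∪∅=∅
  n10('ca'): parent n5 fail=0; on 'a' 0 → fail=1;  out {3}∪∅={3}
  n12('bd'): parent n11 fail=0; on 'd' 0 → fail=0;  out ∅∪∅=∅
  n17('cb'): parent n5 fail=0; on 'b' 0 → fail=11;  out {5}∪∅={5}
  n3('add'): parent n2 fail=0; on 'd' 0 → fail=0;  out ∅∪∅=∅
  n7('cdc'): parent n6 fail=0; on 'c' 0 → fail=5;  out {1}∪∅={1}
  n9('ccb'): parent n8 fail=5; on 'b' 5 → fail=17;  out {2}∪{5}={2,5}
  n13('bdd'): parent n12 fail=0; on 'd' 0 → fail=0;  out ∅∪∅=∅
  n4('addc'): parent n3 fail=0; on 'c' 0 → fail=5;  out {0}∪∅={0}
  n14('bddd'): parent n13 fail=0; on 'd' 0 → fail=0;  out ∅∪∅=∅
  n15('bdddb'): parent n14 fail=0; on 'b' 0 → fail=11;  out ∅∪∅=∅
  n16('bdddbd'): parent n15 fail=11; on 'd' 11 → fail=12;  out {4}∪∅={4}

Run:
i=0 'c': node 0→5
i=1 'c': node 5→8
i=2 'a': node 8→10 (via fail)  ** P3@[1:2]
i=3 'c': node 10→5 (via fail)
i=4 'a': node 5→10  ** P3@[3:4]
i=5 'c': node 10→5 (via fail)
i=6 'c': node 5→8
i=7 'b': node 8→9  ** P2@[5:7],P5@[6:7]
i=8 'a': node 9→1 (via fail)
i=9 'd': node 1→2
i=10 'd': node 2→3
i=11 'c': node 3→4  ** P0@[8:11]
i=12 'c': node 4→8 (via fail)
i=13 'd': node 8→6 (via fail)
i=14 'c': node 6→7  ** P1@[12:14]
i=15 'c': node 7→8 (via fail)
i=16 'a': node 8→10 (via fail)  ** P3@[15:16]
i=17 'b': node 10→11 (via fail)
i=18 'c': node 11→5 (via fail)
i=19 'b': node 5→17  ** P5@[18:19]
i=20 'd': node 17→12 (via fail)
i=21 'b': node 12→11 (via fail)

Matches: [[2,3],[4,3],[7,2],[7,5],[11,0],[14,1],[16,3],[19,5]]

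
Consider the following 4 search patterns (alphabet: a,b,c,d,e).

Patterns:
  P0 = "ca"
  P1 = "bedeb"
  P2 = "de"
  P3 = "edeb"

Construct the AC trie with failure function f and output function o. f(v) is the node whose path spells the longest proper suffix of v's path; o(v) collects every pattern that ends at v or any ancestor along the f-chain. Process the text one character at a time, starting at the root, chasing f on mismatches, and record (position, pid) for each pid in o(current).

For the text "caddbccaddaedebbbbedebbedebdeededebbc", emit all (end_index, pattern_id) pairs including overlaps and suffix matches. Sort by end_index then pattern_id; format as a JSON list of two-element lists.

Build:
Trie nodes:
  n0 'ε': b→3 c→1 d→8 e→10
  n1 'c': a→2
  n2 'ca': ·  [P0 ends]
  n3 'b': e→4
  n4 'be': d→5
  n5 'bed': e→6
  n6 'bede': b→7
  n7 'bedeb': ·  [P1 ends]
  n8 'd': e→9
  n9 'de': ·  [P2 ends]
  n10 'e': d→11
  n11 'ed': e→12
  n12 'ede': b→13
  n13 'edeb': ·  [P3 ends]

BFS fail/out derivation:
  n1('c'): parent n0 fail=0; on 'c' 0 → fail=0;  out ∅∪∅=∅
  n3('b'): parent n0 fail=0; on 'b' 0 → fail=0;  out ∅∪∅=∅
  n8('d'): parent n0 fail=0; on 'd' 0 → fail=0;  out ∅∪∅=∅
  n10('e'): parent n0 fail=0; on 'e' 0 → fail=0;  out ∅∪∅=∅
  n2('ca'): parent n1 fail=0; on 'a' 0 → fail=0;  out {0}∪∅={0}
  n4('be'): parent n3 fail=0; on 'e' 0 → fail=10;  out ∅∪∅=∅
  n9('de'): parent n8 fail=0; on 'e' 0 → fail=10;  out {2}∪∅={2}
  n11('ed'): parent n10 fail=0; on 'd' 0 → fail=8;  out ∅∪∅=∅
  n5('bed'): parent n4 fail=10; on 'd' 10 → fail=11;  out ∅∪∅=∅
  n12('ede'): parent n11 fail=8; on 'e' 8 → fail=9;  out ∅∪{2}={2}
  n6('bede'): parent n5 fail=11; on 'e' 11 → fail=12;  out ∅∪{2}={2}
  n13('edeb'): parent n12 fail=9; on 'b' 9→10→0 → fail=3;  out {3}∪∅={3}
  n7('bedeb'): parent n6 fail=12; on 'b' 12 → fail=13;  out {1}∪{3}={1,3}

Run:
pos 0 'c': at 1
pos 1 'a': at 2  → match P0@[0:1]
pos 2 'd': at 8 ·f
pos 3 'd': at 8 ·f
pos 4 'b': at 3 ·f
pos 5 'c': at 1 ·f
pos 6 'c': at 1 ·f
pos 7 'a': at 2  → match P0@[6:7]
pos 8 'd': at 8 ·f
pos 9 'd': at 8 ·f
pos 10 'a': at 0 ·f
pos 11 'e': at 10
pos 12 'd': at 11
pos 13 'e': at 12  → match P2@[12:13]
pos 14 'b': at 13  → match P3@[11:14]
pos 15 'b': at 3 ·f
pos 16 'b': at 3 ·f
pos 17 'b': at 3 ·f
pos 18 'e': at 4
pos 19 'd': at 5
pos 20 'e': at 6  → match P2@[19:20]
pos 21 'b': at 7  → match P1@[17:21],P3@[18:21]
pos 22 'b': at 3 ·f
pos 23 'e': at 4
pos 24 'd': at 5
pos 25 'e': at 6  → match P2@[24:25]
pos 26 'b': at 7  → match P1@[22:26],P3@[23:26]
pos 27 'd': at 8 ·f
pos 28 'e': at 9  → match P2@[27:28]
pos 29 'e': at 10 ·f
pos 30 'd': at 11
pos 31 'e': at 12  → match P2@[30:31]
pos 32 'd': at 11 ·f
pos 33 'e': at 12  → match P2@[32:33]
pos 34 'b': at 13  → match P3@[31:34]
pos 35 'b': at 3 ·f
pos 36 'c': at 1 ·f

Result: [[1,0],[7,0],[13,2],[14,3],[20,2],[21,1],[21,3],[25,2],[26,1],[26,3],[28,2],[31,2],[33,2],[34,3]]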